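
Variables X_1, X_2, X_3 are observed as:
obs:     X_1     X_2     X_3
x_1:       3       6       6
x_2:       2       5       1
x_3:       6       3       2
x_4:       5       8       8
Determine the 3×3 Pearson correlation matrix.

Step 1 — column means:
  mean(X_1) = (3 + 2 + 6 + 5) / 4 = 16/4 = 4
  mean(X_2) = (6 + 5 + 3 + 8) / 4 = 22/4 = 5.5
  mean(X_3) = (6 + 1 + 2 + 8) / 4 = 17/4 = 4.25

Step 2 — sample variances and covariances s[i,j] = (1/(n-1)) · Σ_k (x_{k,i} - mean_i) · (x_{k,j} - mean_j), with n-1 = 3:
  s[X_1,X_1] = ((-1)·(-1) + (-2)·(-2) + (2)·(2) + (1)·(1)) / 3 = 10/3 = 3.3333
  s[X_1,X_2] = ((-1)·(0.5) + (-2)·(-0.5) + (2)·(-2.5) + (1)·(2.5)) / 3 = -2/3 = -0.6667
  s[X_1,X_3] = ((-1)·(1.75) + (-2)·(-3.25) + (2)·(-2.25) + (1)·(3.75)) / 3 = 4/3 = 1.3333
  s[X_2,X_2] = ((0.5)·(0.5) + (-0.5)·(-0.5) + (-2.5)·(-2.5) + (2.5)·(2.5)) / 3 = 13/3 = 4.3333
  s[X_2,X_3] = ((0.5)·(1.75) + (-0.5)·(-3.25) + (-2.5)·(-2.25) + (2.5)·(3.75)) / 3 = 17.5/3 = 5.8333
  s[X_3,X_3] = ((1.75)·(1.75) + (-3.25)·(-3.25) + (-2.25)·(-2.25) + (3.75)·(3.75)) / 3 = 32.75/3 = 10.9167
  Sample standard deviations s_i = √(s[i,i]):
  s(X_1) = √(3.3333) = 1.8257
  s(X_2) = √(4.3333) = 2.0817
  s(X_3) = √(10.9167) = 3.304

Step 3 — r_{ij} = s_{ij} / (s_i · s_j):
  r[X_1,X_1] = 1 (diagonal).
  r[X_1,X_2] = -0.6667 / (1.8257 · 2.0817) = -0.6667 / 3.8006 = -0.1754
  r[X_1,X_3] = 1.3333 / (1.8257 · 3.304) = 1.3333 / 6.0323 = 0.221
  r[X_2,X_2] = 1 (diagonal).
  r[X_2,X_3] = 5.8333 / (2.0817 · 3.304) = 5.8333 / 6.8779 = 0.8481
  r[X_3,X_3] = 1 (diagonal).

R is symmetric with unit diagonal. Assembling:

R = [[1, -0.1754, 0.221],
 [-0.1754, 1, 0.8481],
 [0.221, 0.8481, 1]]


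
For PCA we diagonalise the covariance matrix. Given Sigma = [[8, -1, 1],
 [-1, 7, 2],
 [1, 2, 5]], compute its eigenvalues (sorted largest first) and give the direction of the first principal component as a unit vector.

Step 1 — characteristic polynomial p(λ) = det(λI - Sigma) = λ³ - tr·λ² + c_1·λ - det, where tr = trace, c_1 = sum of the principal 2×2 minors, det = det(Sigma):
  tr = 8 + 7 + 5 = 20,
  c_1 = (8·7 - (-1)²) + (8·5 - (1)²) + (7·5 - (2)²) = 55 + 39 + 31 = 125,
  det = 8·(7·5 - (2)²) - (-1)·((-1)·5 - (2)·(1)) + (1)·((-1)·(2) - 7·(1)) = 8·(31) - (-1)·(-7) + (1)·(-9) = 232.
  So p(λ) = λ³ - 20λ² + 125λ - 232.
Step 2 — look for an integer root (rational root theorem: any rational root is an integer divisor of 232). Testing λ = 8:
  p(8) = 512 - 1280 + 1000 - 232 = 0  ✓
  Dividing out (λ - 8): p(λ) = (λ - 8)(λ² - 12λ + 29).
Step 3 — remaining eigenvalues from the quadratic λ² - 12λ + 29 = 0:
  Δ = 12² - 4·29 = 144 - 116 = 28,  λ = (12 ± √28)/2 = (12 ± 5.2915)/2 ≈ 8.6458 or 3.3542.
  Sorted: λ_1 = 8.6458,  λ_2 = 8,  λ_3 = 3.3542  (check: sum = 20 = tr ✓).

Step 4 — unit eigenvector for λ_1 ≈ 8.6458: v spans the null space of (Sigma - λ_1 I), whose rows are
  r_1 = (-0.6458, -1, 1),  r_2 = (-1, -1.6458, 2),  r_3 = (1, 2, -3.6458).
  v is orthogonal to every row, so take v ∝ r_1 × r_2 = ((-1)·(2) - (1)·(-1.6458), (1)·(-1) - (-0.6458)·(2), (-0.6458)·(-1.6458) - (-1)·(-1)) ≈ (-0.3542, 0.2915, 0.0627).
  Rescale (multiply by -1 so the first nonzero entry is positive): u = (0.3542, -0.2915, -0.0627).
  ||u|| = √((0.3542)² + (-0.2915)² + (-0.0627)²) = √(0.2144) ≈ 0.463,  v_1 = u/||u|| ≈ (0.7651, -0.6295, -0.1355) (||v_1|| = 1).

λ_1 = 8.6458,  λ_2 = 8,  λ_3 = 3.3542;  v_1 ≈ (0.7651, -0.6295, -0.1355)


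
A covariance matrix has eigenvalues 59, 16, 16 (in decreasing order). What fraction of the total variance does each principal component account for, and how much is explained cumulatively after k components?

Step 1 — total variance = trace(Sigma) = Σ λ_i = 59 + 16 + 16 = 91.

Step 2 — fraction explained by component i = λ_i / Σ λ:
  PC1: 59/91 = 0.6484
  PC2: 16/91 = 0.1758
  PC3: 16/91 = 0.1758

Step 3 — cumulative fraction after k components = (λ_1 + ... + λ_k) / Σ λ:
  k = 1: 59/91 = 0.6484
  k = 2: (59 + 16)/91 = 75/91 = 0.8242
  k = 3: (59 + 16 + 16)/91 = 91/91 = 1

Summary (fraction, with percent):

explained: PC1 0.6484 (64.84%), PC2 0.1758 (17.58%), PC3 0.1758 (17.58%);  cumulative: 0.6484, 0.8242, 1


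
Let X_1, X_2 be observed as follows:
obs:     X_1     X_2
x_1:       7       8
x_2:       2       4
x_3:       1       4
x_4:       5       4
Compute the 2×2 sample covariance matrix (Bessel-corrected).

Step 1 — column means:
  mean(X_1) = (7 + 2 + 1 + 5) / 4 = 15/4 = 3.75
  mean(X_2) = (8 + 4 + 4 + 4) / 4 = 20/4 = 5

Step 2 — sample covariance S[i,j] = (1/(n-1)) · Σ_k (x_{k,i} - mean_i) · (x_{k,j} - mean_j), with n-1 = 3.
  S[X_1,X_1] = ((3.25)·(3.25) + (-1.75)·(-1.75) + (-2.75)·(-2.75) + (1.25)·(1.25)) / 3 = 22.75/3 = 7.5833
  S[X_1,X_2] = ((3.25)·(3) + (-1.75)·(-1) + (-2.75)·(-1) + (1.25)·(-1)) / 3 = 13/3 = 4.3333
  S[X_2,X_2] = ((3)·(3) + (-1)·(-1) + (-1)·(-1) + (-1)·(-1)) / 3 = 12/3 = 4

S is symmetric (S[j,i] = S[i,j]). Assembling:

S = [[7.5833, 4.3333],
 [4.3333, 4]]


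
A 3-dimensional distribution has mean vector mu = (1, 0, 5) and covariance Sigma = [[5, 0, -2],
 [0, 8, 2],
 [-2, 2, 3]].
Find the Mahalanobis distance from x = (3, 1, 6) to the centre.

Step 1 — centre the observation: (x - mu) = (2, 1, 1).

Step 2 — invert Sigma (cofactor / det for 3×3, or solve directly):
  Sigma^{-1} = [[0.2941, -0.0588, 0.2353],
 [-0.0588, 0.1618, -0.1471],
 [0.2353, -0.1471, 0.5882]].

Step 3 — form the quadratic (x - mu)^T · Sigma^{-1} · (x - mu):
  Sigma^{-1} · (x - mu) = (0.7647, -0.1029, 0.9118).
  (x - mu)^T · [Sigma^{-1} · (x - mu)] = (2)·(0.7647) + (1)·(-0.1029) + (1)·(0.9118) = 2.3382.

Step 4 — take square root: d = √(2.3382) ≈ 1.5291.

d(x, mu) = √(2.3382) ≈ 1.5291


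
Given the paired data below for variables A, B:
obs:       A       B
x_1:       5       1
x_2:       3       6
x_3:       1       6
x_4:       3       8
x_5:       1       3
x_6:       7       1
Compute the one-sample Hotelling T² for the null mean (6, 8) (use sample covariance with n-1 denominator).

Step 1 — sample mean vector:
  mean(A) = (5 + 3 + 1 + 3 + 1 + 7) / 6 = 20/6 = 3.3333
  mean(B) = (1 + 6 + 6 + 8 + 3 + 1) / 6 = 25/6 = 4.1667
  x̄ = (3.3333, 4.1667),  deviation x̄ - mu_0 = (3.3333, 4.1667) - (6, 8) = (-2.6667, -3.8333).

Step 2 — sample covariance matrix, S[i,j] = (1/(n-1)) · Σ_k (x_{k,i} - mean_i) · (x_{k,j} - mean_j), divisor n-1 = 5:
  S[A,A] = ((1.6667)·(1.6667) + (-0.3333)·(-0.3333) + (-2.3333)·(-2.3333) + (-0.3333)·(-0.3333) + (-2.3333)·(-2.3333) + (3.6667)·(3.6667)) / 5 = 27.3333/5 = 5.4667
  S[A,B] = ((1.6667)·(-3.1667) + (-0.3333)·(1.8333) + (-2.3333)·(1.8333) + (-0.3333)·(3.8333) + (-2.3333)·(-1.1667) + (3.6667)·(-3.1667)) / 5 = -20.3333/5 = -4.0667
  S[B,B] = ((-3.1667)·(-3.1667) + (1.8333)·(1.8333) + (1.8333)·(1.8333) + (3.8333)·(3.8333) + (-1.1667)·(-1.1667) + (-3.1667)·(-3.1667)) / 5 = 42.8333/5 = 8.5667
  S = [[5.4667, -4.0667],
 [-4.0667, 8.5667]].

Step 3 — invert S. det(S) = 5.4667·8.5667 - (-4.0667)² = 30.2933.
  S^{-1} = (1/det) · [[d, -b], [-b, a]] = [[0.2828, 0.1342],
 [0.1342, 0.1805]].

Step 4 — quadratic form (x̄ - mu_0)^T · S^{-1} · (x̄ - mu_0):
  S^{-1} · (x̄ - mu_0) = (-1.2687, -1.0497),
  (x̄ - mu_0)^T · [...] = (-2.6667)·(-1.2687) + (-3.8333)·(-1.0497) = 7.4072.

Step 5 — scale by n: T² = 6 · 7.4072 = 44.4432.

T² ≈ 44.4432


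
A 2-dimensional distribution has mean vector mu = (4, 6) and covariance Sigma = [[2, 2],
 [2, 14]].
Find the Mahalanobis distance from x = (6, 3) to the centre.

Step 1 — centre the observation: (x - mu) = (2, -3).

Step 2 — invert Sigma. det(Sigma) = 2·14 - (2)² = 24.
  Sigma^{-1} = (1/det) · [[d, -b], [-b, a]] = [[0.5833, -0.0833],
 [-0.0833, 0.0833]].

Step 3 — form the quadratic (x - mu)^T · Sigma^{-1} · (x - mu):
  Sigma^{-1} · (x - mu) = (1.4167, -0.4167).
  (x - mu)^T · [Sigma^{-1} · (x - mu)] = (2)·(1.4167) + (-3)·(-0.4167) = 4.0833.

Step 4 — take square root: d = √(4.0833) ≈ 2.0207.

d(x, mu) = √(4.0833) ≈ 2.0207


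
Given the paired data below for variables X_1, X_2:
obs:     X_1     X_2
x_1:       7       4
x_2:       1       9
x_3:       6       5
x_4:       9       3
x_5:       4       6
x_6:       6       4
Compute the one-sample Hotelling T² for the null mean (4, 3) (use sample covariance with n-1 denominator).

Step 1 — sample mean vector:
  mean(X_1) = (7 + 1 + 6 + 9 + 4 + 6) / 6 = 33/6 = 5.5
  mean(X_2) = (4 + 9 + 5 + 3 + 6 + 4) / 6 = 31/6 = 5.1667
  x̄ = (5.5, 5.1667),  deviation x̄ - mu_0 = (5.5, 5.1667) - (4, 3) = (1.5, 2.1667).

Step 2 — sample covariance matrix, S[i,j] = (1/(n-1)) · Σ_k (x_{k,i} - mean_i) · (x_{k,j} - mean_j), divisor n-1 = 5:
  S[X_1,X_1] = ((1.5)·(1.5) + (-4.5)·(-4.5) + (0.5)·(0.5) + (3.5)·(3.5) + (-1.5)·(-1.5) + (0.5)·(0.5)) / 5 = 37.5/5 = 7.5
  S[X_1,X_2] = ((1.5)·(-1.1667) + (-4.5)·(3.8333) + (0.5)·(-0.1667) + (3.5)·(-2.1667) + (-1.5)·(0.8333) + (0.5)·(-1.1667)) / 5 = -28.5/5 = -5.7
  S[X_2,X_2] = ((-1.1667)·(-1.1667) + (3.8333)·(3.8333) + (-0.1667)·(-0.1667) + (-2.1667)·(-2.1667) + (0.8333)·(0.8333) + (-1.1667)·(-1.1667)) / 5 = 22.8333/5 = 4.5667
  S = [[7.5, -5.7],
 [-5.7, 4.5667]].

Step 3 — invert S. det(S) = 7.5·4.5667 - (-5.7)² = 1.76.
  S^{-1} = (1/det) · [[d, -b], [-b, a]] = [[2.5947, 3.2386],
 [3.2386, 4.2614]].

Step 4 — quadratic form (x̄ - mu_0)^T · S^{-1} · (x̄ - mu_0):
  S^{-1} · (x̄ - mu_0) = (10.9091, 14.0909),
  (x̄ - mu_0)^T · [...] = (1.5)·(10.9091) + (2.1667)·(14.0909) = 46.8939.

Step 5 — scale by n: T² = 6 · 46.8939 = 281.3636.

T² ≈ 281.3636


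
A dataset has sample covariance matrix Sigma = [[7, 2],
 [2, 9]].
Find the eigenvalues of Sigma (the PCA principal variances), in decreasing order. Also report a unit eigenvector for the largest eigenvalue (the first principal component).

Step 1 — characteristic polynomial of 2×2 Sigma:
  det(Sigma - λI) = λ² - trace · λ + det = 0.
  trace = 7 + 9 = 16, det = 7·9 - (2)² = 59.
Step 2 — discriminant:
  Δ = trace² - 4·det = 256 - 236 = 20.
Step 3 — eigenvalues:
  λ = (trace ± √Δ)/2 = (16 ± 4.4721)/2,
  λ_1 = 10.2361,  λ_2 = 5.7639.

Step 4 — unit eigenvector for λ_1: solve (Sigma - λ_1 I)v = 0. First row:
  (7 - 10.2361)·v_x + (2)·v_y = 0, i.e. (-3.2361)·v_x + (2)·v_y = 0,
  so v ∝ (b, λ_1 - a) = (2, 3.2361) = u.
  ||u|| = √((2)² + (3.2361)²) = √(14.4721) ≈ 3.8042,
  v_1 = u/||u|| ≈ (0.5257, 0.8507) (||v_1|| = 1).

λ_1 = 10.2361,  λ_2 = 5.7639;  v_1 ≈ (0.5257, 0.8507)


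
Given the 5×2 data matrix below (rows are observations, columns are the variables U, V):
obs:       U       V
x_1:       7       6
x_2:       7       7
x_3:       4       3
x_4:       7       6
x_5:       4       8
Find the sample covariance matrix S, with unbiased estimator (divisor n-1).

Step 1 — column means:
  mean(U) = (7 + 7 + 4 + 7 + 4) / 5 = 29/5 = 5.8
  mean(V) = (6 + 7 + 3 + 6 + 8) / 5 = 30/5 = 6

Step 2 — sample covariance S[i,j] = (1/(n-1)) · Σ_k (x_{k,i} - mean_i) · (x_{k,j} - mean_j), with n-1 = 4.
  S[U,U] = ((1.2)·(1.2) + (1.2)·(1.2) + (-1.8)·(-1.8) + (1.2)·(1.2) + (-1.8)·(-1.8)) / 4 = 10.8/4 = 2.7
  S[U,V] = ((1.2)·(0) + (1.2)·(1) + (-1.8)·(-3) + (1.2)·(0) + (-1.8)·(2)) / 4 = 3/4 = 0.75
  S[V,V] = ((0)·(0) + (1)·(1) + (-3)·(-3) + (0)·(0) + (2)·(2)) / 4 = 14/4 = 3.5

S is symmetric (S[j,i] = S[i,j]). Assembling:

S = [[2.7, 0.75],
 [0.75, 3.5]]


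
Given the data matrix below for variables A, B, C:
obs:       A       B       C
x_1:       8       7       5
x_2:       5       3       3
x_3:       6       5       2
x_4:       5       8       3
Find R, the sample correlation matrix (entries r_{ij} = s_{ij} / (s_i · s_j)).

Step 1 — column means:
  mean(A) = (8 + 5 + 6 + 5) / 4 = 24/4 = 6
  mean(B) = (7 + 3 + 5 + 8) / 4 = 23/4 = 5.75
  mean(C) = (5 + 3 + 2 + 3) / 4 = 13/4 = 3.25

Step 2 — sample variances and covariances s[i,j] = (1/(n-1)) · Σ_k (x_{k,i} - mean_i) · (x_{k,j} - mean_j), with n-1 = 3:
  s[A,A] = ((2)·(2) + (-1)·(-1) + (0)·(0) + (-1)·(-1)) / 3 = 6/3 = 2
  s[A,B] = ((2)·(1.25) + (-1)·(-2.75) + (0)·(-0.75) + (-1)·(2.25)) / 3 = 3/3 = 1
  s[A,C] = ((2)·(1.75) + (-1)·(-0.25) + (0)·(-1.25) + (-1)·(-0.25)) / 3 = 4/3 = 1.3333
  s[B,B] = ((1.25)·(1.25) + (-2.75)·(-2.75) + (-0.75)·(-0.75) + (2.25)·(2.25)) / 3 = 14.75/3 = 4.9167
  s[B,C] = ((1.25)·(1.75) + (-2.75)·(-0.25) + (-0.75)·(-1.25) + (2.25)·(-0.25)) / 3 = 3.25/3 = 1.0833
  s[C,C] = ((1.75)·(1.75) + (-0.25)·(-0.25) + (-1.25)·(-1.25) + (-0.25)·(-0.25)) / 3 = 4.75/3 = 1.5833
  Sample standard deviations s_i = √(s[i,i]):
  s(A) = √(2) = 1.4142
  s(B) = √(4.9167) = 2.2174
  s(C) = √(1.5833) = 1.2583

Step 3 — r_{ij} = s_{ij} / (s_i · s_j):
  r[A,A] = 1 (diagonal).
  r[A,B] = 1 / (1.4142 · 2.2174) = 1 / 3.1358 = 0.3189
  r[A,C] = 1.3333 / (1.4142 · 1.2583) = 1.3333 / 1.7795 = 0.7493
  r[B,B] = 1 (diagonal).
  r[B,C] = 1.0833 / (2.2174 · 1.2583) = 1.0833 / 2.7901 = 0.3883
  r[C,C] = 1 (diagonal).

R is symmetric with unit diagonal. Assembling:

R = [[1, 0.3189, 0.7493],
 [0.3189, 1, 0.3883],
 [0.7493, 0.3883, 1]]


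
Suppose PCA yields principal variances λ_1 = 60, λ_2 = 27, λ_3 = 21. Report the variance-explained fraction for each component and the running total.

Step 1 — total variance = trace(Sigma) = Σ λ_i = 60 + 27 + 21 = 108.

Step 2 — fraction explained by component i = λ_i / Σ λ:
  PC1: 60/108 = 0.5556
  PC2: 27/108 = 0.25
  PC3: 21/108 = 0.1944

Step 3 — cumulative fraction after k components = (λ_1 + ... + λ_k) / Σ λ:
  k = 1: 60/108 = 0.5556
  k = 2: (60 + 27)/108 = 87/108 = 0.8056
  k = 3: (60 + 27 + 21)/108 = 108/108 = 1

Summary (fraction, with percent):

explained: PC1 0.5556 (55.56%), PC2 0.25 (25%), PC3 0.1944 (19.44%);  cumulative: 0.5556, 0.8056, 1


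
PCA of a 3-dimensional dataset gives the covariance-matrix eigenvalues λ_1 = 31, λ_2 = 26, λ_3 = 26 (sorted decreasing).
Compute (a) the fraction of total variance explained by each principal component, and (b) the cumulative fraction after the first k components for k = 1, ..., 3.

Step 1 — total variance = trace(Sigma) = Σ λ_i = 31 + 26 + 26 = 83.

Step 2 — fraction explained by component i = λ_i / Σ λ:
  PC1: 31/83 = 0.3735
  PC2: 26/83 = 0.3133
  PC3: 26/83 = 0.3133

Step 3 — cumulative fraction after k components = (λ_1 + ... + λ_k) / Σ λ:
  k = 1: 31/83 = 0.3735
  k = 2: (31 + 26)/83 = 57/83 = 0.6867
  k = 3: (31 + 26 + 26)/83 = 83/83 = 1

Summary (fraction, with percent):

explained: PC1 0.3735 (37.35%), PC2 0.3133 (31.33%), PC3 0.3133 (31.33%);  cumulative: 0.3735, 0.6867, 1


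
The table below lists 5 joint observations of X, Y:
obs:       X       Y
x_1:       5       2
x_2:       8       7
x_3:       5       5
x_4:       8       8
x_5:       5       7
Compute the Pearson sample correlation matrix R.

Step 1 — column means:
  mean(X) = (5 + 8 + 5 + 8 + 5) / 5 = 31/5 = 6.2
  mean(Y) = (2 + 7 + 5 + 8 + 7) / 5 = 29/5 = 5.8

Step 2 — sample variances and covariances s[i,j] = (1/(n-1)) · Σ_k (x_{k,i} - mean_i) · (x_{k,j} - mean_j), with n-1 = 4:
  s[X,X] = ((-1.2)·(-1.2) + (1.8)·(1.8) + (-1.2)·(-1.2) + (1.8)·(1.8) + (-1.2)·(-1.2)) / 4 = 10.8/4 = 2.7
  s[X,Y] = ((-1.2)·(-3.8) + (1.8)·(1.2) + (-1.2)·(-0.8) + (1.8)·(2.2) + (-1.2)·(1.2)) / 4 = 10.2/4 = 2.55
  s[Y,Y] = ((-3.8)·(-3.8) + (1.2)·(1.2) + (-0.8)·(-0.8) + (2.2)·(2.2) + (1.2)·(1.2)) / 4 = 22.8/4 = 5.7
  Sample standard deviations s_i = √(s[i,i]):
  s(X) = √(2.7) = 1.6432
  s(Y) = √(5.7) = 2.3875

Step 3 — r_{ij} = s_{ij} / (s_i · s_j):
  r[X,X] = 1 (diagonal).
  r[X,Y] = 2.55 / (1.6432 · 2.3875) = 2.55 / 3.923 = 0.65
  r[Y,Y] = 1 (diagonal).

R is symmetric with unit diagonal. Assembling:

R = [[1, 0.65],
 [0.65, 1]]


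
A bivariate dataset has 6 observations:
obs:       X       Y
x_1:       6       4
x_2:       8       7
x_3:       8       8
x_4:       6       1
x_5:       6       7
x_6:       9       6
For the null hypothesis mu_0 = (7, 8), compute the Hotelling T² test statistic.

Step 1 — sample mean vector:
  mean(X) = (6 + 8 + 8 + 6 + 6 + 9) / 6 = 43/6 = 7.1667
  mean(Y) = (4 + 7 + 8 + 1 + 7 + 6) / 6 = 33/6 = 5.5
  x̄ = (7.1667, 5.5),  deviation x̄ - mu_0 = (7.1667, 5.5) - (7, 8) = (0.1667, -2.5).

Step 2 — sample covariance matrix, S[i,j] = (1/(n-1)) · Σ_k (x_{k,i} - mean_i) · (x_{k,j} - mean_j), divisor n-1 = 5:
  S[X,X] = ((-1.1667)·(-1.1667) + (0.8333)·(0.8333) + (0.8333)·(0.8333) + (-1.1667)·(-1.1667) + (-1.1667)·(-1.1667) + (1.8333)·(1.8333)) / 5 = 8.8333/5 = 1.7667
  S[X,Y] = ((-1.1667)·(-1.5) + (0.8333)·(1.5) + (0.8333)·(2.5) + (-1.1667)·(-4.5) + (-1.1667)·(1.5) + (1.8333)·(0.5)) / 5 = 9.5/5 = 1.9
  S[Y,Y] = ((-1.5)·(-1.5) + (1.5)·(1.5) + (2.5)·(2.5) + (-4.5)·(-4.5) + (1.5)·(1.5) + (0.5)·(0.5)) / 5 = 33.5/5 = 6.7
  S = [[1.7667, 1.9],
 [1.9, 6.7]].

Step 3 — invert S. det(S) = 1.7667·6.7 - (1.9)² = 8.2267.
  S^{-1} = (1/det) · [[d, -b], [-b, a]] = [[0.8144, -0.231],
 [-0.231, 0.2147]].

Step 4 — quadratic form (x̄ - mu_0)^T · S^{-1} · (x̄ - mu_0):
  S^{-1} · (x̄ - mu_0) = (0.7131, -0.5754),
  (x̄ - mu_0)^T · [...] = (0.1667)·(0.7131) + (-2.5)·(-0.5754) = 1.5573.

Step 5 — scale by n: T² = 6 · 1.5573 = 9.3436.

T² ≈ 9.3436


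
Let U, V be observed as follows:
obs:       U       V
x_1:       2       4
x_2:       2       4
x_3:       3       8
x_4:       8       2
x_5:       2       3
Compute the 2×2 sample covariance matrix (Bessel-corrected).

Step 1 — column means:
  mean(U) = (2 + 2 + 3 + 8 + 2) / 5 = 17/5 = 3.4
  mean(V) = (4 + 4 + 8 + 2 + 3) / 5 = 21/5 = 4.2

Step 2 — sample covariance S[i,j] = (1/(n-1)) · Σ_k (x_{k,i} - mean_i) · (x_{k,j} - mean_j), with n-1 = 4.
  S[U,U] = ((-1.4)·(-1.4) + (-1.4)·(-1.4) + (-0.4)·(-0.4) + (4.6)·(4.6) + (-1.4)·(-1.4)) / 4 = 27.2/4 = 6.8
  S[U,V] = ((-1.4)·(-0.2) + (-1.4)·(-0.2) + (-0.4)·(3.8) + (4.6)·(-2.2) + (-1.4)·(-1.2)) / 4 = -9.4/4 = -2.35
  S[V,V] = ((-0.2)·(-0.2) + (-0.2)·(-0.2) + (3.8)·(3.8) + (-2.2)·(-2.2) + (-1.2)·(-1.2)) / 4 = 20.8/4 = 5.2

S is symmetric (S[j,i] = S[i,j]). Assembling:

S = [[6.8, -2.35],
 [-2.35, 5.2]]


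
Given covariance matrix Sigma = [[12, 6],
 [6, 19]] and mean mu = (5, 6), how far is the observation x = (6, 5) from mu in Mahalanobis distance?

Step 1 — centre the observation: (x - mu) = (1, -1).

Step 2 — invert Sigma. det(Sigma) = 12·19 - (6)² = 192.
  Sigma^{-1} = (1/det) · [[d, -b], [-b, a]] = [[0.099, -0.0312],
 [-0.0312, 0.0625]].

Step 3 — form the quadratic (x - mu)^T · Sigma^{-1} · (x - mu):
  Sigma^{-1} · (x - mu) = (0.1302, -0.0938).
  (x - mu)^T · [Sigma^{-1} · (x - mu)] = (1)·(0.1302) + (-1)·(-0.0938) = 0.224.

Step 4 — take square root: d = √(0.224) ≈ 0.4732.

d(x, mu) = √(0.224) ≈ 0.4732


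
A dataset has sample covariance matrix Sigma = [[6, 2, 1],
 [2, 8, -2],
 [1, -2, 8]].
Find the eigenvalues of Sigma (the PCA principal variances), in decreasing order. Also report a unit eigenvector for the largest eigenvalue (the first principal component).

Step 1 — characteristic polynomial p(λ) = det(λI - Sigma) = λ³ - tr·λ² + c_1·λ - det, where tr = trace, c_1 = sum of the principal 2×2 minors, det = det(Sigma):
  tr = 6 + 8 + 8 = 22,
  c_1 = (6·8 - (2)²) + (6·8 - (1)²) + (8·8 - (-2)²) = 44 + 47 + 60 = 151,
  det = 6·(8·8 - (-2)²) - (2)·((2)·8 - (-2)·(1)) + (1)·((2)·(-2) - 8·(1)) = 6·(60) - (2)·(18) + (1)·(-12) = 312.
  So p(λ) = λ³ - 22λ² + 151λ - 312.
Step 2 — look for an integer root (rational root theorem: any rational root is an integer divisor of 312). Testing λ = 8:
  p(8) = 512 - 1408 + 1208 - 312 = 0  ✓
  Dividing out (λ - 8): p(λ) = (λ - 8)(λ² - 14λ + 39).
Step 3 — remaining eigenvalues from the quadratic λ² - 14λ + 39 = 0:
  Δ = 14² - 4·39 = 196 - 156 = 40,  λ = (14 ± √40)/2 = (14 ± 6.3246)/2 ≈ 10.1623 or 3.8377.
  Sorted: λ_1 = 10.1623,  λ_2 = 8,  λ_3 = 3.8377  (check: sum = 22 = tr ✓).

Step 4 — unit eigenvector for λ_1 ≈ 10.1623: v spans the null space of (Sigma - λ_1 I), whose rows are
  r_1 = (-4.1623, 2, 1),  r_2 = (2, -2.1623, -2),  r_3 = (1, -2, -2.1623).
  v is orthogonal to every row, so take v ∝ r_1 × r_2 = ((2)·(-2) - (1)·(-2.1623), (1)·(2) - (-4.1623)·(-2), (-4.1623)·(-2.1623) - (2)·(2)) ≈ (-1.8377, -6.3246, 5).
  Rescale (multiply by -1 so the first nonzero entry is positive): u = (1.8377, 6.3246, -5).
  ||u|| = √((1.8377)² + (6.3246)² + (-5)²) = √(68.3772) ≈ 8.2691,  v_1 = u/||u|| ≈ (0.2222, 0.7648, -0.6047) (||v_1|| = 1).

λ_1 = 10.1623,  λ_2 = 8,  λ_3 = 3.8377;  v_1 ≈ (0.2222, 0.7648, -0.6047)


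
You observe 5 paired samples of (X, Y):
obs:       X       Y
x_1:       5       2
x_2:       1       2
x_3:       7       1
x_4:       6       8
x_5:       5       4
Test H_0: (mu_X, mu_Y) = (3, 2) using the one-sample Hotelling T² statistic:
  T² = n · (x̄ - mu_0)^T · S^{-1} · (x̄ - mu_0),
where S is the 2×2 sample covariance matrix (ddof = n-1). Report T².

Step 1 — sample mean vector:
  mean(X) = (5 + 1 + 7 + 6 + 5) / 5 = 24/5 = 4.8
  mean(Y) = (2 + 2 + 1 + 8 + 4) / 5 = 17/5 = 3.4
  x̄ = (4.8, 3.4),  deviation x̄ - mu_0 = (4.8, 3.4) - (3, 2) = (1.8, 1.4).

Step 2 — sample covariance matrix, S[i,j] = (1/(n-1)) · Σ_k (x_{k,i} - mean_i) · (x_{k,j} - mean_j), divisor n-1 = 4:
  S[X,X] = ((0.2)·(0.2) + (-3.8)·(-3.8) + (2.2)·(2.2) + (1.2)·(1.2) + (0.2)·(0.2)) / 4 = 20.8/4 = 5.2
  S[X,Y] = ((0.2)·(-1.4) + (-3.8)·(-1.4) + (2.2)·(-2.4) + (1.2)·(4.6) + (0.2)·(0.6)) / 4 = 5.4/4 = 1.35
  S[Y,Y] = ((-1.4)·(-1.4) + (-1.4)·(-1.4) + (-2.4)·(-2.4) + (4.6)·(4.6) + (0.6)·(0.6)) / 4 = 31.2/4 = 7.8
  S = [[5.2, 1.35],
 [1.35, 7.8]].

Step 3 — invert S. det(S) = 5.2·7.8 - (1.35)² = 38.7375.
  S^{-1} = (1/det) · [[d, -b], [-b, a]] = [[0.2014, -0.0348],
 [-0.0348, 0.1342]].

Step 4 — quadratic form (x̄ - mu_0)^T · S^{-1} · (x̄ - mu_0):
  S^{-1} · (x̄ - mu_0) = (0.3136, 0.1252),
  (x̄ - mu_0)^T · [...] = (1.8)·(0.3136) + (1.4)·(0.1252) = 0.7399.

Step 5 — scale by n: T² = 5 · 0.7399 = 3.6993.

T² ≈ 3.6993


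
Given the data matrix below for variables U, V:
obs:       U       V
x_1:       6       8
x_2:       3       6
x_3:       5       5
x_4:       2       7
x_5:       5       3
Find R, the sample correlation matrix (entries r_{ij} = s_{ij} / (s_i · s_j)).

Step 1 — column means:
  mean(U) = (6 + 3 + 5 + 2 + 5) / 5 = 21/5 = 4.2
  mean(V) = (8 + 6 + 5 + 7 + 3) / 5 = 29/5 = 5.8

Step 2 — sample variances and covariances s[i,j] = (1/(n-1)) · Σ_k (x_{k,i} - mean_i) · (x_{k,j} - mean_j), with n-1 = 4:
  s[U,U] = ((1.8)·(1.8) + (-1.2)·(-1.2) + (0.8)·(0.8) + (-2.2)·(-2.2) + (0.8)·(0.8)) / 4 = 10.8/4 = 2.7
  s[U,V] = ((1.8)·(2.2) + (-1.2)·(0.2) + (0.8)·(-0.8) + (-2.2)·(1.2) + (0.8)·(-2.8)) / 4 = -1.8/4 = -0.45
  s[V,V] = ((2.2)·(2.2) + (0.2)·(0.2) + (-0.8)·(-0.8) + (1.2)·(1.2) + (-2.8)·(-2.8)) / 4 = 14.8/4 = 3.7
  Sample standard deviations s_i = √(s[i,i]):
  s(U) = √(2.7) = 1.6432
  s(V) = √(3.7) = 1.9235

Step 3 — r_{ij} = s_{ij} / (s_i · s_j):
  r[U,U] = 1 (diagonal).
  r[U,V] = -0.45 / (1.6432 · 1.9235) = -0.45 / 3.1607 = -0.1424
  r[V,V] = 1 (diagonal).

R is symmetric with unit diagonal. Assembling:

R = [[1, -0.1424],
 [-0.1424, 1]]


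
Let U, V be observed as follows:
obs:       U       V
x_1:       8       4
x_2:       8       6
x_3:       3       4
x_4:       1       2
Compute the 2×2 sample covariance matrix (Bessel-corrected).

Step 1 — column means:
  mean(U) = (8 + 8 + 3 + 1) / 4 = 20/4 = 5
  mean(V) = (4 + 6 + 4 + 2) / 4 = 16/4 = 4

Step 2 — sample covariance S[i,j] = (1/(n-1)) · Σ_k (x_{k,i} - mean_i) · (x_{k,j} - mean_j), with n-1 = 3.
  S[U,U] = ((3)·(3) + (3)·(3) + (-2)·(-2) + (-4)·(-4)) / 3 = 38/3 = 12.6667
  S[U,V] = ((3)·(0) + (3)·(2) + (-2)·(0) + (-4)·(-2)) / 3 = 14/3 = 4.6667
  S[V,V] = ((0)·(0) + (2)·(2) + (0)·(0) + (-2)·(-2)) / 3 = 8/3 = 2.6667

S is symmetric (S[j,i] = S[i,j]). Assembling:

S = [[12.6667, 4.6667],
 [4.6667, 2.6667]]


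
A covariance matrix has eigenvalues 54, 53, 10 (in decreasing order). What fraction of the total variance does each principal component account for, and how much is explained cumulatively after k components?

Step 1 — total variance = trace(Sigma) = Σ λ_i = 54 + 53 + 10 = 117.

Step 2 — fraction explained by component i = λ_i / Σ λ:
  PC1: 54/117 = 0.4615
  PC2: 53/117 = 0.453
  PC3: 10/117 = 0.0855

Step 3 — cumulative fraction after k components = (λ_1 + ... + λ_k) / Σ λ:
  k = 1: 54/117 = 0.4615
  k = 2: (54 + 53)/117 = 107/117 = 0.9145
  k = 3: (54 + 53 + 10)/117 = 117/117 = 1

Summary (fraction, with percent):

explained: PC1 0.4615 (46.15%), PC2 0.453 (45.3%), PC3 0.0855 (8.55%);  cumulative: 0.4615, 0.9145, 1


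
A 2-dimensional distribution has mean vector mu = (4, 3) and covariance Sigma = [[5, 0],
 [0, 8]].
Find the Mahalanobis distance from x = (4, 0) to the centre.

Step 1 — centre the observation: (x - mu) = (0, -3).

Step 2 — invert Sigma. det(Sigma) = 5·8 - (0)² = 40.
  Sigma^{-1} = (1/det) · [[d, -b], [-b, a]] = [[0.2, 0],
 [0, 0.125]].

Step 3 — form the quadratic (x - mu)^T · Sigma^{-1} · (x - mu):
  Sigma^{-1} · (x - mu) = (0, -0.375).
  (x - mu)^T · [Sigma^{-1} · (x - mu)] = (0)·(0) + (-3)·(-0.375) = 1.125.

Step 4 — take square root: d = √(1.125) ≈ 1.0607.

d(x, mu) = √(1.125) ≈ 1.0607


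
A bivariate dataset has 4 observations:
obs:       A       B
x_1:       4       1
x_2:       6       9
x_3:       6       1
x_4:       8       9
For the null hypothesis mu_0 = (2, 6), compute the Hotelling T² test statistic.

Step 1 — sample mean vector:
  mean(A) = (4 + 6 + 6 + 8) / 4 = 24/4 = 6
  mean(B) = (1 + 9 + 1 + 9) / 4 = 20/4 = 5
  x̄ = (6, 5),  deviation x̄ - mu_0 = (6, 5) - (2, 6) = (4, -1).

Step 2 — sample covariance matrix, S[i,j] = (1/(n-1)) · Σ_k (x_{k,i} - mean_i) · (x_{k,j} - mean_j), divisor n-1 = 3:
  S[A,A] = ((-2)·(-2) + (0)·(0) + (0)·(0) + (2)·(2)) / 3 = 8/3 = 2.6667
  S[A,B] = ((-2)·(-4) + (0)·(4) + (0)·(-4) + (2)·(4)) / 3 = 16/3 = 5.3333
  S[B,B] = ((-4)·(-4) + (4)·(4) + (-4)·(-4) + (4)·(4)) / 3 = 64/3 = 21.3333
  S = [[2.6667, 5.3333],
 [5.3333, 21.3333]].

Step 3 — invert S. det(S) = 2.6667·21.3333 - (5.3333)² = 28.4444.
  S^{-1} = (1/det) · [[d, -b], [-b, a]] = [[0.75, -0.1875],
 [-0.1875, 0.0938]].

Step 4 — quadratic form (x̄ - mu_0)^T · S^{-1} · (x̄ - mu_0):
  S^{-1} · (x̄ - mu_0) = (3.1875, -0.8438),
  (x̄ - mu_0)^T · [...] = (4)·(3.1875) + (-1)·(-0.8438) = 13.5938.

Step 5 — scale by n: T² = 4 · 13.5938 = 54.375.

T² ≈ 54.375


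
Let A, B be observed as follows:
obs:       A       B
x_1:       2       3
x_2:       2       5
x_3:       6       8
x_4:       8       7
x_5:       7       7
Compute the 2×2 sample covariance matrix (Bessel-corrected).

Step 1 — column means:
  mean(A) = (2 + 2 + 6 + 8 + 7) / 5 = 25/5 = 5
  mean(B) = (3 + 5 + 8 + 7 + 7) / 5 = 30/5 = 6

Step 2 — sample covariance S[i,j] = (1/(n-1)) · Σ_k (x_{k,i} - mean_i) · (x_{k,j} - mean_j), with n-1 = 4.
  S[A,A] = ((-3)·(-3) + (-3)·(-3) + (1)·(1) + (3)·(3) + (2)·(2)) / 4 = 32/4 = 8
  S[A,B] = ((-3)·(-3) + (-3)·(-1) + (1)·(2) + (3)·(1) + (2)·(1)) / 4 = 19/4 = 4.75
  S[B,B] = ((-3)·(-3) + (-1)·(-1) + (2)·(2) + (1)·(1) + (1)·(1)) / 4 = 16/4 = 4

S is symmetric (S[j,i] = S[i,j]). Assembling:

S = [[8, 4.75],
 [4.75, 4]]


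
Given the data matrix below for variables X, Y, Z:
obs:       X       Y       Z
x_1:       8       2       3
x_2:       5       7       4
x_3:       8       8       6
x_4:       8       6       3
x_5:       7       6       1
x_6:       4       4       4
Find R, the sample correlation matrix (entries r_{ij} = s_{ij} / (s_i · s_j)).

Step 1 — column means:
  mean(X) = (8 + 5 + 8 + 8 + 7 + 4) / 6 = 40/6 = 6.6667
  mean(Y) = (2 + 7 + 8 + 6 + 6 + 4) / 6 = 33/6 = 5.5
  mean(Z) = (3 + 4 + 6 + 3 + 1 + 4) / 6 = 21/6 = 3.5

Step 2 — sample variances and covariances s[i,j] = (1/(n-1)) · Σ_k (x_{k,i} - mean_i) · (x_{k,j} - mean_j), with n-1 = 5:
  s[X,X] = ((1.3333)·(1.3333) + (-1.6667)·(-1.6667) + (1.3333)·(1.3333) + (1.3333)·(1.3333) + (0.3333)·(0.3333) + (-2.6667)·(-2.6667)) / 5 = 15.3333/5 = 3.0667
  s[X,Y] = ((1.3333)·(-3.5) + (-1.6667)·(1.5) + (1.3333)·(2.5) + (1.3333)·(0.5) + (0.3333)·(0.5) + (-2.6667)·(-1.5)) / 5 = 1/5 = 0.2
  s[X,Z] = ((1.3333)·(-0.5) + (-1.6667)·(0.5) + (1.3333)·(2.5) + (1.3333)·(-0.5) + (0.3333)·(-2.5) + (-2.6667)·(0.5)) / 5 = -1/5 = -0.2
  s[Y,Y] = ((-3.5)·(-3.5) + (1.5)·(1.5) + (2.5)·(2.5) + (0.5)·(0.5) + (0.5)·(0.5) + (-1.5)·(-1.5)) / 5 = 23.5/5 = 4.7
  s[Y,Z] = ((-3.5)·(-0.5) + (1.5)·(0.5) + (2.5)·(2.5) + (0.5)·(-0.5) + (0.5)·(-2.5) + (-1.5)·(0.5)) / 5 = 6.5/5 = 1.3
  s[Z,Z] = ((-0.5)·(-0.5) + (0.5)·(0.5) + (2.5)·(2.5) + (-0.5)·(-0.5) + (-2.5)·(-2.5) + (0.5)·(0.5)) / 5 = 13.5/5 = 2.7
  Sample standard deviations s_i = √(s[i,i]):
  s(X) = √(3.0667) = 1.7512
  s(Y) = √(4.7) = 2.1679
  s(Z) = √(2.7) = 1.6432

Step 3 — r_{ij} = s_{ij} / (s_i · s_j):
  r[X,X] = 1 (diagonal).
  r[X,Y] = 0.2 / (1.7512 · 2.1679) = 0.2 / 3.7965 = 0.0527
  r[X,Z] = -0.2 / (1.7512 · 1.6432) = -0.2 / 2.8775 = -0.0695
  r[Y,Y] = 1 (diagonal).
  r[Y,Z] = 1.3 / (2.1679 · 1.6432) = 1.3 / 3.5623 = 0.3649
  r[Z,Z] = 1 (diagonal).

R is symmetric with unit diagonal. Assembling:

R = [[1, 0.0527, -0.0695],
 [0.0527, 1, 0.3649],
 [-0.0695, 0.3649, 1]]


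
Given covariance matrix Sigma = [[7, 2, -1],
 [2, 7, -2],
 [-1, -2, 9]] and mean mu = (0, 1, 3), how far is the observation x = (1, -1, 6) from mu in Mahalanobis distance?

Step 1 — centre the observation: (x - mu) = (1, -2, 3).

Step 2 — invert Sigma (cofactor / det for 3×3, or solve directly):
  Sigma^{-1} = [[0.1561, -0.0423, 0.0079],
 [-0.0423, 0.164, 0.0317],
 [0.0079, 0.0317, 0.119]].

Step 3 — form the quadratic (x - mu)^T · Sigma^{-1} · (x - mu):
  Sigma^{-1} · (x - mu) = (0.2646, -0.2751, 0.3016).
  (x - mu)^T · [Sigma^{-1} · (x - mu)] = (1)·(0.2646) + (-2)·(-0.2751) + (3)·(0.3016) = 1.7196.

Step 4 — take square root: d = √(1.7196) ≈ 1.3113.

d(x, mu) = √(1.7196) ≈ 1.3113


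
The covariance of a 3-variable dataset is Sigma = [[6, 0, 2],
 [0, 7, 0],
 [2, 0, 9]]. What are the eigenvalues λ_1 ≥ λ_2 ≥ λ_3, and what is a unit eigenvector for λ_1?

Step 1 — characteristic polynomial p(λ) = det(λI - Sigma) = λ³ - tr·λ² + c_1·λ - det, where tr = trace, c_1 = sum of the principal 2×2 minors, det = det(Sigma):
  tr = 6 + 7 + 9 = 22,
  c_1 = (6·7 - (0)²) + (6·9 - (2)²) + (7·9 - (0)²) = 42 + 50 + 63 = 155,
  det = 6·(7·9 - (0)²) - (0)·((0)·9 - (0)·(2)) + (2)·((0)·(0) - 7·(2)) = 6·(63) - (0)·(0) + (2)·(-14) = 350.
  So p(λ) = λ³ - 22λ² + 155λ - 350.
Step 2 — look for an integer root (rational root theorem: any rational root is an integer divisor of 350). Testing λ = 5:
  p(5) = 125 - 550 + 775 - 350 = 0  ✓
  Dividing out (λ - 5): p(λ) = (λ - 5)(λ² - 17λ + 70).
Step 3 — remaining eigenvalues from the quadratic λ² - 17λ + 70 = 0:
  Δ = 17² - 4·70 = 289 - 280 = 9,  λ = (17 ± √9)/2 = (17 ± 3)/2 = 10 or 7.
  Sorted: λ_1 = 10,  λ_2 = 7,  λ_3 = 5  (check: sum = 22 = tr ✓).

Step 4 — unit eigenvector for λ_1 = 10: v spans the null space of (Sigma - λ_1 I), whose rows are
  r_1 = (-4, 0, 2),  r_2 = (0, -3, 0),  r_3 = (2, 0, -1).
  v is orthogonal to every row, so take v ∝ r_1 × r_2 = ((0)·(0) - (2)·(-3), (2)·(0) - (-4)·(0), (-4)·(-3) - (0)·(0)) = (6, 0, 12).
  Rescale (divide by 6): u = (1, 0, 2).
  ||u|| = √((1)² + (0)² + (2)²) = √(5) ≈ 2.2361,  v_1 = u/||u|| ≈ (0.4472, 0, 0.8944) (||v_1|| = 1).

λ_1 = 10,  λ_2 = 7,  λ_3 = 5;  v_1 ≈ (0.4472, 0, 0.8944)


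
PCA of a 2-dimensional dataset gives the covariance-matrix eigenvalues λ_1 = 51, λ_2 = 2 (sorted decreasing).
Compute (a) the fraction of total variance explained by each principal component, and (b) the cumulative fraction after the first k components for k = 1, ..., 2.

Step 1 — total variance = trace(Sigma) = Σ λ_i = 51 + 2 = 53.

Step 2 — fraction explained by component i = λ_i / Σ λ:
  PC1: 51/53 = 0.9623
  PC2: 2/53 = 0.0377

Step 3 — cumulative fraction after k components = (λ_1 + ... + λ_k) / Σ λ:
  k = 1: 51/53 = 0.9623
  k = 2: (51 + 2)/53 = 53/53 = 1

Summary (fraction, with percent):

explained: PC1 0.9623 (96.23%), PC2 0.0377 (3.77%);  cumulative: 0.9623, 1


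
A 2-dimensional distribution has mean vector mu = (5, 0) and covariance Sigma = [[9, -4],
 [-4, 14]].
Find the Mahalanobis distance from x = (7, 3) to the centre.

Step 1 — centre the observation: (x - mu) = (2, 3).

Step 2 — invert Sigma. det(Sigma) = 9·14 - (-4)² = 110.
  Sigma^{-1} = (1/det) · [[d, -b], [-b, a]] = [[0.1273, 0.0364],
 [0.0364, 0.0818]].

Step 3 — form the quadratic (x - mu)^T · Sigma^{-1} · (x - mu):
  Sigma^{-1} · (x - mu) = (0.3636, 0.3182).
  (x - mu)^T · [Sigma^{-1} · (x - mu)] = (2)·(0.3636) + (3)·(0.3182) = 1.6818.

Step 4 — take square root: d = √(1.6818) ≈ 1.2968.

d(x, mu) = √(1.6818) ≈ 1.2968


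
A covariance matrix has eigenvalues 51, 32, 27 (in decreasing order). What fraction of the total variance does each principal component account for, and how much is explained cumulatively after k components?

Step 1 — total variance = trace(Sigma) = Σ λ_i = 51 + 32 + 27 = 110.

Step 2 — fraction explained by component i = λ_i / Σ λ:
  PC1: 51/110 = 0.4636
  PC2: 32/110 = 0.2909
  PC3: 27/110 = 0.2455

Step 3 — cumulative fraction after k components = (λ_1 + ... + λ_k) / Σ λ:
  k = 1: 51/110 = 0.4636
  k = 2: (51 + 32)/110 = 83/110 = 0.7545
  k = 3: (51 + 32 + 27)/110 = 110/110 = 1

Summary (fraction, with percent):

explained: PC1 0.4636 (46.36%), PC2 0.2909 (29.09%), PC3 0.2455 (24.55%);  cumulative: 0.4636, 0.7545, 1


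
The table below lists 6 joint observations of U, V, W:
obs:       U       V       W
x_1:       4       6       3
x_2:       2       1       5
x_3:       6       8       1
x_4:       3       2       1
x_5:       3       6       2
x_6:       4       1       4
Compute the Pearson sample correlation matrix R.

Step 1 — column means:
  mean(U) = (4 + 2 + 6 + 3 + 3 + 4) / 6 = 22/6 = 3.6667
  mean(V) = (6 + 1 + 8 + 2 + 6 + 1) / 6 = 24/6 = 4
  mean(W) = (3 + 5 + 1 + 1 + 2 + 4) / 6 = 16/6 = 2.6667

Step 2 — sample variances and covariances s[i,j] = (1/(n-1)) · Σ_k (x_{k,i} - mean_i) · (x_{k,j} - mean_j), with n-1 = 5:
  s[U,U] = ((0.3333)·(0.3333) + (-1.6667)·(-1.6667) + (2.3333)·(2.3333) + (-0.6667)·(-0.6667) + (-0.6667)·(-0.6667) + (0.3333)·(0.3333)) / 5 = 9.3333/5 = 1.8667
  s[U,V] = ((0.3333)·(2) + (-1.6667)·(-3) + (2.3333)·(4) + (-0.6667)·(-2) + (-0.6667)·(2) + (0.3333)·(-3)) / 5 = 14/5 = 2.8
  s[U,W] = ((0.3333)·(0.3333) + (-1.6667)·(2.3333) + (2.3333)·(-1.6667) + (-0.6667)·(-1.6667) + (-0.6667)·(-0.6667) + (0.3333)·(1.3333)) / 5 = -5.6667/5 = -1.1333
  s[V,V] = ((2)·(2) + (-3)·(-3) + (4)·(4) + (-2)·(-2) + (2)·(2) + (-3)·(-3)) / 5 = 46/5 = 9.2
  s[V,W] = ((2)·(0.3333) + (-3)·(2.3333) + (4)·(-1.6667) + (-2)·(-1.6667) + (2)·(-0.6667) + (-3)·(1.3333)) / 5 = -15/5 = -3
  s[W,W] = ((0.3333)·(0.3333) + (2.3333)·(2.3333) + (-1.6667)·(-1.6667) + (-1.6667)·(-1.6667) + (-0.6667)·(-0.6667) + (1.3333)·(1.3333)) / 5 = 13.3333/5 = 2.6667
  Sample standard deviations s_i = √(s[i,i]):
  s(U) = √(1.8667) = 1.3663
  s(V) = √(9.2) = 3.0332
  s(W) = √(2.6667) = 1.633

Step 3 — r_{ij} = s_{ij} / (s_i · s_j):
  r[U,U] = 1 (diagonal).
  r[U,V] = 2.8 / (1.3663 · 3.0332) = 2.8 / 4.1441 = 0.6757
  r[U,W] = -1.1333 / (1.3663 · 1.633) = -1.1333 / 2.2311 = -0.508
  r[V,V] = 1 (diagonal).
  r[V,W] = -3 / (3.0332 · 1.633) = -3 / 4.9531 = -0.6057
  r[W,W] = 1 (diagonal).

R is symmetric with unit diagonal. Assembling:

R = [[1, 0.6757, -0.508],
 [0.6757, 1, -0.6057],
 [-0.508, -0.6057, 1]]


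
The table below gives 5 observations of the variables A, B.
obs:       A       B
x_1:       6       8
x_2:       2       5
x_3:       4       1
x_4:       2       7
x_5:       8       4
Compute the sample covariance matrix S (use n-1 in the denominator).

Step 1 — column means:
  mean(A) = (6 + 2 + 4 + 2 + 8) / 5 = 22/5 = 4.4
  mean(B) = (8 + 5 + 1 + 7 + 4) / 5 = 25/5 = 5

Step 2 — sample covariance S[i,j] = (1/(n-1)) · Σ_k (x_{k,i} - mean_i) · (x_{k,j} - mean_j), with n-1 = 4.
  S[A,A] = ((1.6)·(1.6) + (-2.4)·(-2.4) + (-0.4)·(-0.4) + (-2.4)·(-2.4) + (3.6)·(3.6)) / 4 = 27.2/4 = 6.8
  S[A,B] = ((1.6)·(3) + (-2.4)·(0) + (-0.4)·(-4) + (-2.4)·(2) + (3.6)·(-1)) / 4 = -2/4 = -0.5
  S[B,B] = ((3)·(3) + (0)·(0) + (-4)·(-4) + (2)·(2) + (-1)·(-1)) / 4 = 30/4 = 7.5

S is symmetric (S[j,i] = S[i,j]). Assembling:

S = [[6.8, -0.5],
 [-0.5, 7.5]]


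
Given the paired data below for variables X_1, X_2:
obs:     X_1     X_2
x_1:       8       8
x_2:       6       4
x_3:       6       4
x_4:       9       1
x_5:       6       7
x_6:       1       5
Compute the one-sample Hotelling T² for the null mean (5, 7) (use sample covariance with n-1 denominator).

Step 1 — sample mean vector:
  mean(X_1) = (8 + 6 + 6 + 9 + 6 + 1) / 6 = 36/6 = 6
  mean(X_2) = (8 + 4 + 4 + 1 + 7 + 5) / 6 = 29/6 = 4.8333
  x̄ = (6, 4.8333),  deviation x̄ - mu_0 = (6, 4.8333) - (5, 7) = (1, -2.1667).

Step 2 — sample covariance matrix, S[i,j] = (1/(n-1)) · Σ_k (x_{k,i} - mean_i) · (x_{k,j} - mean_j), divisor n-1 = 5:
  S[X_1,X_1] = ((2)·(2) + (0)·(0) + (0)·(0) + (3)·(3) + (0)·(0) + (-5)·(-5)) / 5 = 38/5 = 7.6
  S[X_1,X_2] = ((2)·(3.1667) + (0)·(-0.8333) + (0)·(-0.8333) + (3)·(-3.8333) + (0)·(2.1667) + (-5)·(0.1667)) / 5 = -6/5 = -1.2
  S[X_2,X_2] = ((3.1667)·(3.1667) + (-0.8333)·(-0.8333) + (-0.8333)·(-0.8333) + (-3.8333)·(-3.8333) + (2.1667)·(2.1667) + (0.1667)·(0.1667)) / 5 = 30.8333/5 = 6.1667
  S = [[7.6, -1.2],
 [-1.2, 6.1667]].

Step 3 — invert S. det(S) = 7.6·6.1667 - (-1.2)² = 45.4267.
  S^{-1} = (1/det) · [[d, -b], [-b, a]] = [[0.1357, 0.0264],
 [0.0264, 0.1673]].

Step 4 — quadratic form (x̄ - mu_0)^T · S^{-1} · (x̄ - mu_0):
  S^{-1} · (x̄ - mu_0) = (0.0785, -0.3361),
  (x̄ - mu_0)^T · [...] = (1)·(0.0785) + (-2.1667)·(-0.3361) = 0.8067.

Step 5 — scale by n: T² = 6 · 0.8067 = 4.84.

T² ≈ 4.84


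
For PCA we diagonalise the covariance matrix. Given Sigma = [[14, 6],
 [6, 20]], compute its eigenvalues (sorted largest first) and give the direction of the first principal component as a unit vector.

Step 1 — characteristic polynomial of 2×2 Sigma:
  det(Sigma - λI) = λ² - trace · λ + det = 0.
  trace = 14 + 20 = 34, det = 14·20 - (6)² = 244.
Step 2 — discriminant:
  Δ = trace² - 4·det = 1156 - 976 = 180.
Step 3 — eigenvalues:
  λ = (trace ± √Δ)/2 = (34 ± 13.4164)/2,
  λ_1 = 23.7082,  λ_2 = 10.2918.

Step 4 — unit eigenvector for λ_1: solve (Sigma - λ_1 I)v = 0. First row:
  (14 - 23.7082)·v_x + (6)·v_y = 0, i.e. (-9.7082)·v_x + (6)·v_y = 0,
  so v ∝ (b, λ_1 - a) = (6, 9.7082) = u.
  ||u|| = √((6)² + (9.7082)²) = √(130.2492) ≈ 11.4127,
  v_1 = u/||u|| ≈ (0.5257, 0.8507) (||v_1|| = 1).

λ_1 = 23.7082,  λ_2 = 10.2918;  v_1 ≈ (0.5257, 0.8507)


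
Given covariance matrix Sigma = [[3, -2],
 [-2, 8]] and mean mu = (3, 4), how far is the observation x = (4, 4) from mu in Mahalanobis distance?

Step 1 — centre the observation: (x - mu) = (1, 0).

Step 2 — invert Sigma. det(Sigma) = 3·8 - (-2)² = 20.
  Sigma^{-1} = (1/det) · [[d, -b], [-b, a]] = [[0.4, 0.1],
 [0.1, 0.15]].

Step 3 — form the quadratic (x - mu)^T · Sigma^{-1} · (x - mu):
  Sigma^{-1} · (x - mu) = (0.4, 0.1).
  (x - mu)^T · [Sigma^{-1} · (x - mu)] = (1)·(0.4) + (0)·(0.1) = 0.4.

Step 4 — take square root: d = √(0.4) ≈ 0.6325.

d(x, mu) = √(0.4) ≈ 0.6325


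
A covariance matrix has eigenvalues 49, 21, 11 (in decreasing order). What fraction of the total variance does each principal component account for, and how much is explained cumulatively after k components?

Step 1 — total variance = trace(Sigma) = Σ λ_i = 49 + 21 + 11 = 81.

Step 2 — fraction explained by component i = λ_i / Σ λ:
  PC1: 49/81 = 0.6049
  PC2: 21/81 = 0.2593
  PC3: 11/81 = 0.1358

Step 3 — cumulative fraction after k components = (λ_1 + ... + λ_k) / Σ λ:
  k = 1: 49/81 = 0.6049
  k = 2: (49 + 21)/81 = 70/81 = 0.8642
  k = 3: (49 + 21 + 11)/81 = 81/81 = 1

Summary (fraction, with percent):

explained: PC1 0.6049 (60.49%), PC2 0.2593 (25.93%), PC3 0.1358 (13.58%);  cumulative: 0.6049, 0.8642, 1
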